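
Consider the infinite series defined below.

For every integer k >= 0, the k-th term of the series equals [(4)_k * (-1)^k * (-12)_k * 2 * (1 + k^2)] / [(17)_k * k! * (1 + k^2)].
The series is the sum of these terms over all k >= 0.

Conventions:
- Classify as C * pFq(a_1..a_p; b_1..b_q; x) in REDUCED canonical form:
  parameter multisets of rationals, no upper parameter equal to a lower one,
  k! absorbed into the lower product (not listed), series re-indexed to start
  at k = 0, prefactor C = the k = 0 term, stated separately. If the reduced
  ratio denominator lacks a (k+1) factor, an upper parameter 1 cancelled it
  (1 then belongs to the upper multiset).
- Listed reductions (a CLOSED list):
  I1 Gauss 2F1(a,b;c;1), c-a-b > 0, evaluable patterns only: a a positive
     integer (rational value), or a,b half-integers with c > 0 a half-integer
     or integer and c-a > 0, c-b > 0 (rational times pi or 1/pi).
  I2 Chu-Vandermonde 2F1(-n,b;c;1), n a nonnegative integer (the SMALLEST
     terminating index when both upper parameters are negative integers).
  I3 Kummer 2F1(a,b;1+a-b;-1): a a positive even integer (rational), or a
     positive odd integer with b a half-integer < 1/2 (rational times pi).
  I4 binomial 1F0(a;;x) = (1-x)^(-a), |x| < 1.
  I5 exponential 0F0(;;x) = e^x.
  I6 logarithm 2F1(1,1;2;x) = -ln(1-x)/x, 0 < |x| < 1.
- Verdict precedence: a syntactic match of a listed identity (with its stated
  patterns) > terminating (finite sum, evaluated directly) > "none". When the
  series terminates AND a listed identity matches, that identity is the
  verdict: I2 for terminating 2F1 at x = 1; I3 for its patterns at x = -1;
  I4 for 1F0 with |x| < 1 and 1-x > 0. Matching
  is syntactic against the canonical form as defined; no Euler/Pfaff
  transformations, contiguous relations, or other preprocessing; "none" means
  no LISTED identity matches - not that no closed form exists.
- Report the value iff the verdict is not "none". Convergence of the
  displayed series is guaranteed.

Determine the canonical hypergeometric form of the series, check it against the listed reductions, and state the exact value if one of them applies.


Classification (C = 2): 2F1 with upper {-12, 4}, lower {17}, argument x = -1. Verdict: the Kummer evaluation I3 matches (x = -1; c = 17 equals 1+a-b for upper {-12, 4}: listed pattern). Hence: 40.

Key step: from the first term 2: the factor k^2 + 1 cancels (top and bottom), leaving C = 2.
Step ratio: r(k) = (-1) * (k-12) (k+4) / [(k+17) (k+1)] ; factor over Q: parameters, x = (-1), and C = 2.


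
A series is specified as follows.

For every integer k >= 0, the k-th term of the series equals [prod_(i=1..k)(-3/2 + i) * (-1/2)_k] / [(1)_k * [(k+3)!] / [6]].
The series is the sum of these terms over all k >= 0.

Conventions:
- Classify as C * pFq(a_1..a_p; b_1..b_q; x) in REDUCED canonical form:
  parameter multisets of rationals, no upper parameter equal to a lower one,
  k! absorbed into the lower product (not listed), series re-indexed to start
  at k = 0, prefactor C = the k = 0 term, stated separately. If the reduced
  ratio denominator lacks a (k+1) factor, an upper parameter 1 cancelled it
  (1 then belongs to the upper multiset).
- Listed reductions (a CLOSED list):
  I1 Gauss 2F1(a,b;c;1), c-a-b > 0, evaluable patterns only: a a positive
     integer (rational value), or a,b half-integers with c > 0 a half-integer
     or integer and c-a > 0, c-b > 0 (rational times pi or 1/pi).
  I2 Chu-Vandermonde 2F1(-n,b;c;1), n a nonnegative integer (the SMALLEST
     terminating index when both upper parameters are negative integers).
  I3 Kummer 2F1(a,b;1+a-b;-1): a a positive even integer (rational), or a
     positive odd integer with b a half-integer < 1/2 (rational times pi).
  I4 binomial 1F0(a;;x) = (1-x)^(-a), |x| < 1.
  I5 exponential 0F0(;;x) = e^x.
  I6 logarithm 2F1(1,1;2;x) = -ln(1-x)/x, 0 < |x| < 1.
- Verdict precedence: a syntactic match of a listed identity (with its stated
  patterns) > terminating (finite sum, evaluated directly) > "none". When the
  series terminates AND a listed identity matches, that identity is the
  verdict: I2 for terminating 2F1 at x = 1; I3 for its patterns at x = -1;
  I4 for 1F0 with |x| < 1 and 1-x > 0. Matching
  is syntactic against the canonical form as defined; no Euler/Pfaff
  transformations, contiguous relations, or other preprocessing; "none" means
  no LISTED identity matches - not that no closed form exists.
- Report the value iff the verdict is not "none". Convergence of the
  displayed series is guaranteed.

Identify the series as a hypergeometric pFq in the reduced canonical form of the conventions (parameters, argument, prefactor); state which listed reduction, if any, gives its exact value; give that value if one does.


First insight: from the first term 1: (1)_k (C = 1) is k! itself.
Adjacent-term ratio: r(k) = 1 * (k-1/2) (k-1/2) / [(k+4) (k+1)] - rational; roots negated = parameters, x = 1, C = 1.

Reduced: x = 1, 2F1, upper = {-1/2, -1/2}, lower = {4}, C = 1. Verdict: this is the half-integer Gauss pattern (I1) (x = 1; upper {-1/2, -1/2} half-integers, c = 4 in the evaluable pattern). Its exact value is (4096/1225) / pi.


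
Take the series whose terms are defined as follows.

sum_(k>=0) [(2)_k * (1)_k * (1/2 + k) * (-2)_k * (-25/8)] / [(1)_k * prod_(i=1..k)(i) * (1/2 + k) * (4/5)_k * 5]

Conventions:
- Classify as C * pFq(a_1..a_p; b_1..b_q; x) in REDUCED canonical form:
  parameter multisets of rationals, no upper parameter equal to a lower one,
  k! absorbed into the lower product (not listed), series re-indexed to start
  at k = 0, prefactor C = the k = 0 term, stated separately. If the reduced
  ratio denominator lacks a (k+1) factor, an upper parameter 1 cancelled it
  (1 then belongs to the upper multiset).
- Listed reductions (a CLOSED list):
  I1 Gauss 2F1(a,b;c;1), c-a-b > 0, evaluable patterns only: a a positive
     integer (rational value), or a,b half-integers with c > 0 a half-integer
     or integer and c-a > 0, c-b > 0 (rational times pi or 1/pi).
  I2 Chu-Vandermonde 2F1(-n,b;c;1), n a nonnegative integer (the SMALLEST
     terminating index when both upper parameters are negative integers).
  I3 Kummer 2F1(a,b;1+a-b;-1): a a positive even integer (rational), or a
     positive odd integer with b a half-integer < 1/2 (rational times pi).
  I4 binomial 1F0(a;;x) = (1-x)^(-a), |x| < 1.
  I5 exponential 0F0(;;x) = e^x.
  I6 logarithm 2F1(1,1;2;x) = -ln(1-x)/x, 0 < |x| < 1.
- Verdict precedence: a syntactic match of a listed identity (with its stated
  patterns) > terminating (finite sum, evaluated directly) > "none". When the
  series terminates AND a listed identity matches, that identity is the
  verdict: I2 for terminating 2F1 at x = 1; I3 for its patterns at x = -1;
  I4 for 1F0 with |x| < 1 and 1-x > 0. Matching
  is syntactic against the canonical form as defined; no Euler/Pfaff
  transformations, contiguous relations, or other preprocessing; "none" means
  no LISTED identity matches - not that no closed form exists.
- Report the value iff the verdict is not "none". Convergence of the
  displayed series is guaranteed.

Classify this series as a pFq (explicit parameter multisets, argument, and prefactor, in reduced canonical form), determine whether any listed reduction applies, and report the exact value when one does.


x = 1 here; the reduced form reads 2F1, upper {-2, 2}, lower {4/5}, C = -5/8. Verdict: Vandermonde's identity (I2) applies (terminating 2F1 at x = 1 with n = 2, b = 2, c = 4/5). Hence: -5/48.

Structural cue: t_0 = -5/8 here, and the parameter 1 appears in both the upper and lower lists and cancels (alongside the other common factor).
Term ratio: r(k) = 1 * (k-2) (k+2) / [(k+4/5) (k+1)] ; factor over Q: parameters, x = 1, and C = -5/8.


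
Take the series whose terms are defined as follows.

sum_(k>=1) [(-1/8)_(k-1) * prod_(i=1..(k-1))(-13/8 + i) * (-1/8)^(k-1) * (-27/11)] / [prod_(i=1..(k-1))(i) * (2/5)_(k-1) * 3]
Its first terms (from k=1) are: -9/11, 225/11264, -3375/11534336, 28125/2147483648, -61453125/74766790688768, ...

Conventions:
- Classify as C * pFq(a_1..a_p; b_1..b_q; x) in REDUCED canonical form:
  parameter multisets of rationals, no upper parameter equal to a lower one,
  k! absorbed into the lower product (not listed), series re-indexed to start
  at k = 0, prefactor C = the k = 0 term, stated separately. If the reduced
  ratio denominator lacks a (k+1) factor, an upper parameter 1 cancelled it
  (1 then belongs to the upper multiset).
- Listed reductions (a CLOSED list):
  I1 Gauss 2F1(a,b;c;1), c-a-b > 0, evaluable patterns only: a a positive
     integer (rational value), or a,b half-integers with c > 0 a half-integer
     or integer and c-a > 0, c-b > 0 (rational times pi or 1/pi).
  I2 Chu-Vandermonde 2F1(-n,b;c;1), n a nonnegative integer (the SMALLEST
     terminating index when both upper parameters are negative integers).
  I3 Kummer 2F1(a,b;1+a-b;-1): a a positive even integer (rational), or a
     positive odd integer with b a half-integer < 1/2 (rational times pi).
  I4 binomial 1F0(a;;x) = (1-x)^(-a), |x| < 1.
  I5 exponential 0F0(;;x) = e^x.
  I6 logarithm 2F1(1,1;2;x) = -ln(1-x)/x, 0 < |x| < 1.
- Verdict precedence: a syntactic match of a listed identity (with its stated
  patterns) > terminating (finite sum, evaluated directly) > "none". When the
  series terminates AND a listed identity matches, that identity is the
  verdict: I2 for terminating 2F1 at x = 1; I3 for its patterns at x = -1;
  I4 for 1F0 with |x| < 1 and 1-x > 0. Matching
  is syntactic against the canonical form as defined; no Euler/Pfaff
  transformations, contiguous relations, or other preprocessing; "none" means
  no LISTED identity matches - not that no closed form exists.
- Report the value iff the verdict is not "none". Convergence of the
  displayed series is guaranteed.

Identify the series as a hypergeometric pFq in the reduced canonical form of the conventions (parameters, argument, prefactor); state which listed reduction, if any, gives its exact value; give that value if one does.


This is -9/11 * 2F1(-5/8, -1/8; 2/5; -1/8) in reduced canonical form. Verdict: none. Every listed pattern misses the 2F1 form at -1/8, upper {-5/8, -1/8}.

The tell: x = (-1/8) and the running product (C = -9/11) telescopes to a rising factorial.
Step ratio: r(k) = (-1/8) * (k-5/8) (k-1/8) / [(k+2/5) (k+1)] - rational; roots negated = parameters, x = (-1/8), C = -9/11.


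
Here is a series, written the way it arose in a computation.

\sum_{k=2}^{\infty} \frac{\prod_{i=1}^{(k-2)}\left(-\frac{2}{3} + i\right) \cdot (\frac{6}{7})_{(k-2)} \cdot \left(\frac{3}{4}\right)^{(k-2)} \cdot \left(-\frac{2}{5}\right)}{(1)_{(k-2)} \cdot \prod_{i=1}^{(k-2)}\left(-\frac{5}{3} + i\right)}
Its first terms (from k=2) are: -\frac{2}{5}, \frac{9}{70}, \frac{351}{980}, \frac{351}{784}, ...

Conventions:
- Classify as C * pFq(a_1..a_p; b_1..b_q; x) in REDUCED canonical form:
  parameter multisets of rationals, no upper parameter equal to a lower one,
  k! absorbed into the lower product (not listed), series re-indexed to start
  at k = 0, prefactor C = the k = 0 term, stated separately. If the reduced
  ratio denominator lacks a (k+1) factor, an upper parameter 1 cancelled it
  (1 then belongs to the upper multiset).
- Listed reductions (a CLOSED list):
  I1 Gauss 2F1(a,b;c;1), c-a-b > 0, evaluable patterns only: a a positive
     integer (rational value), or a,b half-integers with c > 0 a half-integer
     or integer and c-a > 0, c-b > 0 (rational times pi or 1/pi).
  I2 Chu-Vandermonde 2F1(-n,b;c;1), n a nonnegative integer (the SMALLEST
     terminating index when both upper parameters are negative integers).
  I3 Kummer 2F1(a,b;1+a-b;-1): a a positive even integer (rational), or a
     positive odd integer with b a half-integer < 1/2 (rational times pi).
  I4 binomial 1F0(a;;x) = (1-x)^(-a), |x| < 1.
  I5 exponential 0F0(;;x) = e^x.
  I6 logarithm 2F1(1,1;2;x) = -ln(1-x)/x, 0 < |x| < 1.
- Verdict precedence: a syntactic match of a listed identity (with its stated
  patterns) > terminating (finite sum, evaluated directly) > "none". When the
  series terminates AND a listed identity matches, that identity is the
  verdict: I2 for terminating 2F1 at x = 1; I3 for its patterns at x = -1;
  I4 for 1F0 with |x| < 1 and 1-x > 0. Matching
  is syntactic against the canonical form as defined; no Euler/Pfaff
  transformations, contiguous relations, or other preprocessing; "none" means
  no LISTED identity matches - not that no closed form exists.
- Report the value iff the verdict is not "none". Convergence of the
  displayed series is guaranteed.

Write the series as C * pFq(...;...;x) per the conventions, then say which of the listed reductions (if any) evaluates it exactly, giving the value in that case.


First insight: t_0 = -\frac{2}{5} here, and (1)_k (prefactor -2/5) is k! itself.
Term ratio: r(k) = \frac{3}{4} * (k+\frac{1}{3}) (k+\frac{6}{7}) / [(k-\frac{2}{3}) (k+1)] - poly over poly, x = \frac{3}{4} from leading terms; C = -\frac{2}{5} at k = 0.

x = \frac{3}{4} here; the reduced form reads 2F1, upper {\frac{1}{3}, \frac{6}{7}}, lower {-\frac{2}{3}}, C = -\frac{2}{5}. Verdict: none. A 2F1 with upper {\frac{1}{3}, \frac{6}{7}} fits none of I1-I6 at x = \frac{3}{4}; the sum runs forever.


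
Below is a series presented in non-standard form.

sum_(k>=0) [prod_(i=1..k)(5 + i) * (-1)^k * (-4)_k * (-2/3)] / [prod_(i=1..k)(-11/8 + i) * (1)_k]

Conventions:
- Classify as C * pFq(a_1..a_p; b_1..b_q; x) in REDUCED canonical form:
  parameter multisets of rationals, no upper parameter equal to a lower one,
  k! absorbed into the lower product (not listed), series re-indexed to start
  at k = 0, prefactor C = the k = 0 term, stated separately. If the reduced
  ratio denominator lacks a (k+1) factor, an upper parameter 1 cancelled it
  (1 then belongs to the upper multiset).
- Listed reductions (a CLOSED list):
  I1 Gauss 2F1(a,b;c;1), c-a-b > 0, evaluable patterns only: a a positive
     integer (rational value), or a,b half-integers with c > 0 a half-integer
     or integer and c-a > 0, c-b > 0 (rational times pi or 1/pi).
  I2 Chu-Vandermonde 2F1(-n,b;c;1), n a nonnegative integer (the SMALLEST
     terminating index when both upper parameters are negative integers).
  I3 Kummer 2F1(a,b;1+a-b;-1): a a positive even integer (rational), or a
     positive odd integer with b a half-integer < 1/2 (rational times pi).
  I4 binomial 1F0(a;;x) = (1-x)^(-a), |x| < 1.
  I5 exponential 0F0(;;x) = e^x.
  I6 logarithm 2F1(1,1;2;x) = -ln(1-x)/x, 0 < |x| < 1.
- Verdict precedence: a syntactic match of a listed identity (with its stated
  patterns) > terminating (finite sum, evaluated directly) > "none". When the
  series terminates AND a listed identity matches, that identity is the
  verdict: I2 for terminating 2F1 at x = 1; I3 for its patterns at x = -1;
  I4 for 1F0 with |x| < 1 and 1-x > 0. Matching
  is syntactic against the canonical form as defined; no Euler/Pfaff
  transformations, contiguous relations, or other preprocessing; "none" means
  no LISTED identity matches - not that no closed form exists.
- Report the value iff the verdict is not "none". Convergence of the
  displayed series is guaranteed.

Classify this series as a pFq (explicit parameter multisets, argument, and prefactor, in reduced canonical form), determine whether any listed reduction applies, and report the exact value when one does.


Reduced: x = -1, 2F1, upper = {-4, 6}, lower = {-3/8}, C = -2/3. Verdict: terminating (-4 upstairs). 5 nonzero terms in all; added directly. Value: 76918/15.

Key observation: t_0 being -2/3, the lower running product (C = -2/3, x = -1) is a rising factorial.
Step ratio: r(k) = (-1) * (k-4) (k+6) / [(k-3/8) (k+1)] - rational in k, leading ratio (-1); with t_0 = -2/3, classification follows.


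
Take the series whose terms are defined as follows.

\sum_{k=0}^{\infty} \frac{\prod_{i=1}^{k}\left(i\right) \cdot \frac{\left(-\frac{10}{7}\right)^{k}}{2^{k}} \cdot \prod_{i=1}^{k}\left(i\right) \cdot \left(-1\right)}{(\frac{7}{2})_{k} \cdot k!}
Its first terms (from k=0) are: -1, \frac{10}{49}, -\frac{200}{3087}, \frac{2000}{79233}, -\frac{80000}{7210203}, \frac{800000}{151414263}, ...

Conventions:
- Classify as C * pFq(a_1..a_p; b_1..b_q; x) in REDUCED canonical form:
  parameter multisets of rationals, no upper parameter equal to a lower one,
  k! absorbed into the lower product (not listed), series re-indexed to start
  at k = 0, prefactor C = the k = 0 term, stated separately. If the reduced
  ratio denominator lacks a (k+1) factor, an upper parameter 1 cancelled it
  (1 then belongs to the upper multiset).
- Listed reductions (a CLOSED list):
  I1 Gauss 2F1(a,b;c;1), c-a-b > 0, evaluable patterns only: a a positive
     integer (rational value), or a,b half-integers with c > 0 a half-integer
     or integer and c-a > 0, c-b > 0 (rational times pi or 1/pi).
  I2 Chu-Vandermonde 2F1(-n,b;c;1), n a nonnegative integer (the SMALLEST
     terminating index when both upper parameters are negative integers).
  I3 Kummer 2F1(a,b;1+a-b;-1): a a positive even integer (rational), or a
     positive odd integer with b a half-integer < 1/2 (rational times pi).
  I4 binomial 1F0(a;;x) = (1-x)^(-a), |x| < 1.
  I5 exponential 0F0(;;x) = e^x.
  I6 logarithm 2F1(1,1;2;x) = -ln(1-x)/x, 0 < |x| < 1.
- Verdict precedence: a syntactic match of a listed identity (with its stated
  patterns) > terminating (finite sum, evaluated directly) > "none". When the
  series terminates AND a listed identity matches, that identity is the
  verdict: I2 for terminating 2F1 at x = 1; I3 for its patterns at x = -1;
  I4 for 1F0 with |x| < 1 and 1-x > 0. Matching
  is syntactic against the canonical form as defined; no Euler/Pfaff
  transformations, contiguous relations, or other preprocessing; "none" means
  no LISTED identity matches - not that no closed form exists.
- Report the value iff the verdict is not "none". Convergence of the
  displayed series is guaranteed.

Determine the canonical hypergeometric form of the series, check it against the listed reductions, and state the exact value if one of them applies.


The series (x = -\frac{5}{7}) is 2F1: upper {1, 1}, lower {\frac{7}{2}}, prefactor -1. Verdict: none (x = -\frac{5}{7}): each listed identity misses the multisets {1, 1} ; {\frac{7}{2}}.

Key observation: with t_0 = -1, the two k-th powers (C = -1) combine into one argument.
Step ratio: r(k) = -\frac{5}{7} * (k+1) (k+1) / [(k+\frac{7}{2}) (k+1)] - poly over poly, x = -\frac{5}{7} from leading terms; C = -1 at k = 0.


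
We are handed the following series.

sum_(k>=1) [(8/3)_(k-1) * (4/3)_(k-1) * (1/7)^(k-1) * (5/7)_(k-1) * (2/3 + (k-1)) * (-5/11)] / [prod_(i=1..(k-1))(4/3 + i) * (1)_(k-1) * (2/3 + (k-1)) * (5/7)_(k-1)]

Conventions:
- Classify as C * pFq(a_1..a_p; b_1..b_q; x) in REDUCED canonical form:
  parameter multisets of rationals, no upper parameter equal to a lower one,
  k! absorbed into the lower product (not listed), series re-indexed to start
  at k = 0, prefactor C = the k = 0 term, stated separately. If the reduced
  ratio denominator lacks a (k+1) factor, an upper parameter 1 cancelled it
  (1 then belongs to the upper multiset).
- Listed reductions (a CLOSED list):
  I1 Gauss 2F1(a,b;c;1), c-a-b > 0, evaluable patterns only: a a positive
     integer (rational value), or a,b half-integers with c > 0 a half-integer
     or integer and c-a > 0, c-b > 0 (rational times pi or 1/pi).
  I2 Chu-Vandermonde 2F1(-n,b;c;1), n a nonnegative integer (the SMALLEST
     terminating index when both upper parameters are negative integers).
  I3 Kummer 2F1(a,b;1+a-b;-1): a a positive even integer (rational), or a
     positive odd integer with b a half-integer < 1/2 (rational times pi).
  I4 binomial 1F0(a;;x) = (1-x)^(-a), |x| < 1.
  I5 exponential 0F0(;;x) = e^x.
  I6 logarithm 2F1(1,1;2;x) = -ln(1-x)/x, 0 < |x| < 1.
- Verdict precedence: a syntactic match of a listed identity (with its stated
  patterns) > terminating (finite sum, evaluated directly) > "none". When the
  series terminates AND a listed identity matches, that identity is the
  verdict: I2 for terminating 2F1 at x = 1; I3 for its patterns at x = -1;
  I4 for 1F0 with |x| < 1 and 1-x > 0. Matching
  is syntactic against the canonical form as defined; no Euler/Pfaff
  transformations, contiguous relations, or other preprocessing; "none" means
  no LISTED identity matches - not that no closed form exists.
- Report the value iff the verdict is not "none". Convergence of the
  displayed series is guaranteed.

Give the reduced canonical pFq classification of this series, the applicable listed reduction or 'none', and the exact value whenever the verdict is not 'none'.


At argument 1/7: a 2F1 with upper {4/3, 8/3}, lower {7/3}, scaled by C = -5/11. Verdict: none (x = 1/7): each listed identity misses the multisets {4/3, 8/3} ; {7/3}.

The tell: from the first term -5/11: k + 2/3 divides numerator and denominator alike; C = -5/11 after cancelling.
Term ratio: r(k) = (1/7) * (k+4/3) (k+8/3) / [(k+7/3) (k+1)] - rational; roots negated = parameters, x = (1/7), C = -5/11.


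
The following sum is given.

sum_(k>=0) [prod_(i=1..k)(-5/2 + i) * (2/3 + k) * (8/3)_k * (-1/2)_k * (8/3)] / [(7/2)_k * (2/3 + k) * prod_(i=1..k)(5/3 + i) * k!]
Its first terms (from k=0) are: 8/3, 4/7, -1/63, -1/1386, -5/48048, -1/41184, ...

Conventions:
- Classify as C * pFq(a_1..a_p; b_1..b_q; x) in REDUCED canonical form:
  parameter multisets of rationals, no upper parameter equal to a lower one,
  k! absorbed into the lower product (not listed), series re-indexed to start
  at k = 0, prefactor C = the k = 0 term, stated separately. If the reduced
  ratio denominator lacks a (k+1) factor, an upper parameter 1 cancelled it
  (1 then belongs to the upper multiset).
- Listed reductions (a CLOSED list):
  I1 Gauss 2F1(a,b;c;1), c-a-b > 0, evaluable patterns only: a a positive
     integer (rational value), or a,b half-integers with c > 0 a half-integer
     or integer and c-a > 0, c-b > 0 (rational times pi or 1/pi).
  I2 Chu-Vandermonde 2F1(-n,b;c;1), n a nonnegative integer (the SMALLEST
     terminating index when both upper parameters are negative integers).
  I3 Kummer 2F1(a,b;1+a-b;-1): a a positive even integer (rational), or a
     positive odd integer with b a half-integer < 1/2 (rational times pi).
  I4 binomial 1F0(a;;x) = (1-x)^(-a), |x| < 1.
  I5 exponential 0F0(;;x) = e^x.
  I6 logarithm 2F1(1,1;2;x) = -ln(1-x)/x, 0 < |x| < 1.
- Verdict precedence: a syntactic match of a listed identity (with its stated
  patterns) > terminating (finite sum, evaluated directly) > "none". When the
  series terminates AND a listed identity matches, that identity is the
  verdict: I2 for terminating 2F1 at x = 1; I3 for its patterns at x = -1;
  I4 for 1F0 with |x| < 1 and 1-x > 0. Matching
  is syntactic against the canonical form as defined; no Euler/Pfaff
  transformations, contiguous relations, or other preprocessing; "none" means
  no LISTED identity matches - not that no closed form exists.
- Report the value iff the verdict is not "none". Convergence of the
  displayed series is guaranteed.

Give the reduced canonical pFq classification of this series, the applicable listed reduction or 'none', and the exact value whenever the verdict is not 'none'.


Prefactor 8/3, argument 1: 2F1 with upper {-3/2, -1/2} over lower {7/2}. Verdict at x = 1: the half-integer Gauss pattern (I1) matches (x = 1; upper {-3/2, -1/2} half-integers, c = 7/2 in the evaluable pattern). Exact value: (525/512) * pi.

Key step: t_0 being 8/3, the running product (C = 8/3) telescopes to a rising factorial.
Consecutive-term ratio: r(k) = 1 * (k-3/2) (k-1/2) / [(k+7/2) (k+1)] - rational; roots negated = parameters, x = 1, C = 8/3.


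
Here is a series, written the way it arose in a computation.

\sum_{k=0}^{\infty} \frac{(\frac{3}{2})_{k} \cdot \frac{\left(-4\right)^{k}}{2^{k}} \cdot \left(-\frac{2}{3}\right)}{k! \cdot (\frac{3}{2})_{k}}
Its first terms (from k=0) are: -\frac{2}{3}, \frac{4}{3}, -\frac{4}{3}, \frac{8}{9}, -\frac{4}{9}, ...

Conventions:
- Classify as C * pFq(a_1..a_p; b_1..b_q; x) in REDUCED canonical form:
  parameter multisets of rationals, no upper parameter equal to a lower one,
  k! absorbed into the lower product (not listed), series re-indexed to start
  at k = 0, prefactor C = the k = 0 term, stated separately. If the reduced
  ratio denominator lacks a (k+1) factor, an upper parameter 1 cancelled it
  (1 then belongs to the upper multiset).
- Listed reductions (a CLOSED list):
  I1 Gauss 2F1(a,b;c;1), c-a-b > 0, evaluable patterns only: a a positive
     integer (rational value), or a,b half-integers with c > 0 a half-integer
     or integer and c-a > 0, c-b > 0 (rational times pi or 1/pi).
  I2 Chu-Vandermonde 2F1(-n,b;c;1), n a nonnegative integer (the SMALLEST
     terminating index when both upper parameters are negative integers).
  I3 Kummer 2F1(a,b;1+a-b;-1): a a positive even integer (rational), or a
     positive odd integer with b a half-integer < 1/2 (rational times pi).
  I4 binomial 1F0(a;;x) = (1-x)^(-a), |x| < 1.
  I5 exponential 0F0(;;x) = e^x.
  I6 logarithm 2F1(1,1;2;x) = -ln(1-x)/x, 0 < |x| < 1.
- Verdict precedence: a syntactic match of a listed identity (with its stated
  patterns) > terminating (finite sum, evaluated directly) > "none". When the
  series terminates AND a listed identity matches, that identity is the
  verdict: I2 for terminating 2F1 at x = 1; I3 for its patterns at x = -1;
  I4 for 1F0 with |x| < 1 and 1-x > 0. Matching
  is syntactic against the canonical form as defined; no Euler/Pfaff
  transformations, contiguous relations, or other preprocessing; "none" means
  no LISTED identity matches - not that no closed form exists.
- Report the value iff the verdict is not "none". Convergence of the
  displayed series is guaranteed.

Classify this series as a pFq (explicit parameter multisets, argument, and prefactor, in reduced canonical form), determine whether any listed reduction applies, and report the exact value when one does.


Structural cue: from the first term -\frac{2}{3}: the two k-th powers (prefactor -2/3) combine into one argument.
Step ratio: r(k) = -2 * 1 / [(k+1)] - poly over poly, x = -2 from leading terms; C = -\frac{2}{3} at k = 0.

Canonical form: C = -\frac{2}{3} times 0F0 with upper {-}, lower {-}, x = -2. Verdict: exponential (I5) matches (the 0F0 exponential series at x = -2). Sum: \left(-\frac{2}{3}\right) \cdot e^{-2}.


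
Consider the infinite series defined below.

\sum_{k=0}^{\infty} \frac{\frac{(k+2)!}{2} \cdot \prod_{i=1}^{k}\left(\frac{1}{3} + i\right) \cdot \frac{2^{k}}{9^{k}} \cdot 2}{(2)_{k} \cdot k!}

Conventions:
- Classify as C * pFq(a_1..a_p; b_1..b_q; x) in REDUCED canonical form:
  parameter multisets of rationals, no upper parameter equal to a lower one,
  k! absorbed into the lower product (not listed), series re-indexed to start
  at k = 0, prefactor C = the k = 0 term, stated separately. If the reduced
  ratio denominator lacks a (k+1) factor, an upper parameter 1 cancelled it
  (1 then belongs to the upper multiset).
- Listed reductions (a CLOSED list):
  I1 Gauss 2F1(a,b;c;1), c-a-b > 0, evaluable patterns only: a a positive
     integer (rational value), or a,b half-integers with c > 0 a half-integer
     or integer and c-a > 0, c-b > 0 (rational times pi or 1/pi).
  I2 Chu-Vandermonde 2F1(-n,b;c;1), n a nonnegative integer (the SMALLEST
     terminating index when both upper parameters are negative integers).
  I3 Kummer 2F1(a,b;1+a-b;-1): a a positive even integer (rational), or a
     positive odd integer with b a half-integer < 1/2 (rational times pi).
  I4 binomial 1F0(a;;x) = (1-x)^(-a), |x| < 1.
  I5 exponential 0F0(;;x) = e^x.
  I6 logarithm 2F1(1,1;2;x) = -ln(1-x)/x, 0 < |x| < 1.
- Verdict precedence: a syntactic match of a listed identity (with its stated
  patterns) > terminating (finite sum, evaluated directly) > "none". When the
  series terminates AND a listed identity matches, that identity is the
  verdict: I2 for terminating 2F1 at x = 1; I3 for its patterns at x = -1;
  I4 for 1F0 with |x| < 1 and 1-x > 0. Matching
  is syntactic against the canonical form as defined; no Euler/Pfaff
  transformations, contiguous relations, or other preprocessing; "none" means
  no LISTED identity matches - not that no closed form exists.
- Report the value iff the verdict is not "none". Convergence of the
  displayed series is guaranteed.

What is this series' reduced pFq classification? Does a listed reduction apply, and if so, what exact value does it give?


Canonical form: C = 2 times 2F1 with upper {\frac{4}{3}, 3}, lower {2}, x = \frac{2}{9}. Verdict: none. A 2F1 with upper {\frac{4}{3}, 3} fits none of I1-I6 at x = \frac{2}{9}; the sum runs forever.

First insight: t_0 being 2, the running product (prefactor 2) telescopes to a rising factorial.
Ratio: r(k) = \frac{2}{9} * (k+\frac{4}{3}) (k+3) / [(k+2) (k+1)] ; factor over Q: parameters, x = \frac{2}{9}, and C = 2.


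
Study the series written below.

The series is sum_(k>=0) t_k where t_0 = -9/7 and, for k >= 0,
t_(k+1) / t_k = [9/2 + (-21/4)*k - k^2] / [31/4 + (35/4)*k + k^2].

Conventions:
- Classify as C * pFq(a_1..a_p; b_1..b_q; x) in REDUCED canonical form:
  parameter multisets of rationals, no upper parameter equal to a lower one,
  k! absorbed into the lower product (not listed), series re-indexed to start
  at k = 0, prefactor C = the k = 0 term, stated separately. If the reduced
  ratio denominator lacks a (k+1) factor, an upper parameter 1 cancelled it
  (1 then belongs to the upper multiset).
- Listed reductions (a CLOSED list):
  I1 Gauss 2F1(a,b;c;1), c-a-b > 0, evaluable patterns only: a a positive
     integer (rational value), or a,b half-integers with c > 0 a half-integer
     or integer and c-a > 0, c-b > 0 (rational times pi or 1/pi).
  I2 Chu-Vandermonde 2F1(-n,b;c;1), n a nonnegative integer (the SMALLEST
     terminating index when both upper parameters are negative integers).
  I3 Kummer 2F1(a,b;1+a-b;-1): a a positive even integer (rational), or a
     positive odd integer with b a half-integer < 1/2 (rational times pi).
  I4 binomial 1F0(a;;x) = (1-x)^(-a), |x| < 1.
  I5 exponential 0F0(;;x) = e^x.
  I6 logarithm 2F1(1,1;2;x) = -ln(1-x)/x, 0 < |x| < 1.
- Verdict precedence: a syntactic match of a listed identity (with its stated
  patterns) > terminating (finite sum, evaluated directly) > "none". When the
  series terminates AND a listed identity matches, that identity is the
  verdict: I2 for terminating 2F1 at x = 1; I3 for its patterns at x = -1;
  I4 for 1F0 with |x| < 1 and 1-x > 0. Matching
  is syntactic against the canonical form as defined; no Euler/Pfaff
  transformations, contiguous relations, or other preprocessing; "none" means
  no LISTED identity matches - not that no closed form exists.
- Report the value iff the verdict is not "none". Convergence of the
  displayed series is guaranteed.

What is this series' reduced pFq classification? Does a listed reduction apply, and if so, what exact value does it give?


x = -1 here; the reduced form reads 2F1, upper {-3/4, 6}, lower {31/4}, C = -9/7. Verdict (x = -1): the Kummer evaluation I3 applies (x = -1; c = 31/4 equals 1+a-b for upper {-3/4, 6}: listed pattern). Hence: -35397/17920.

The tell: t_0 = -9/7 here, and the expanded ratio factors over Q; C = -9/7, x = -1, roots give parameters.
Step ratio: r(k) = (-1) * (k-3/4) (k+6) / [(k+31/4) (k+1)] - poly over poly, x = (-1) from leading terms; C = -9/7 at k = 0.


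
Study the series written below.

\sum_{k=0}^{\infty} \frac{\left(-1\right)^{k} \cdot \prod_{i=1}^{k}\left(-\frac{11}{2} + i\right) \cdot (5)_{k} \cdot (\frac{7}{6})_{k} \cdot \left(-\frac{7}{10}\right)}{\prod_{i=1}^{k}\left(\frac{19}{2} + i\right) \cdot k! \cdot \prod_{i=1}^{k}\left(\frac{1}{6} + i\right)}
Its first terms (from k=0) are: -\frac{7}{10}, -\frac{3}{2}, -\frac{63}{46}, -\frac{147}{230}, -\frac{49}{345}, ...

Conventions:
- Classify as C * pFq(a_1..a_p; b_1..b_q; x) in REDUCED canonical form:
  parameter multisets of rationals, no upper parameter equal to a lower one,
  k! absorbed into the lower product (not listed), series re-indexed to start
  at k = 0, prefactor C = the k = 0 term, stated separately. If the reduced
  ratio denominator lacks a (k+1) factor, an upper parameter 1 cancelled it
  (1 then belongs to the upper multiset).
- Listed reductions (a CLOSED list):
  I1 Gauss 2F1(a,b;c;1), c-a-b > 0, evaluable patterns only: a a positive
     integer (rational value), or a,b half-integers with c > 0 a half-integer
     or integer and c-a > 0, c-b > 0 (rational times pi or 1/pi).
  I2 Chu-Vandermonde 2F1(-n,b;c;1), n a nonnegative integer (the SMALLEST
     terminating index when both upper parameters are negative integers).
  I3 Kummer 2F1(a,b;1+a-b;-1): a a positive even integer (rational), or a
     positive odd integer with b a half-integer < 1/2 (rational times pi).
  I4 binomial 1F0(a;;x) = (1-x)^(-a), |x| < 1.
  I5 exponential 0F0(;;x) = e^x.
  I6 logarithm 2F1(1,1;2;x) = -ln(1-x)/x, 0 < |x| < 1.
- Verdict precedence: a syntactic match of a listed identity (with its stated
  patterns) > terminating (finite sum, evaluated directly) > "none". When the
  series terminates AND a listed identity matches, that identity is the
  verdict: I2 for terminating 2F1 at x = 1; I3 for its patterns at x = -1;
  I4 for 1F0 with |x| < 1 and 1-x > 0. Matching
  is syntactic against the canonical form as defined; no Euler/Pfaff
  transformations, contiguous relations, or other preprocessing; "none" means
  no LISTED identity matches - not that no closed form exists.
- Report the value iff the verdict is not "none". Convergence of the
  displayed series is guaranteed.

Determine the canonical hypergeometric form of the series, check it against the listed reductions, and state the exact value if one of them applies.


Key step: t_0 = -\frac{7}{10} here, and the lower running product (C = -7/10, x = -1) is a rising factorial.
Adjacent-term ratio: r(k) = -1 * (k-\frac{9}{2}) (k+5) / [(k+\frac{21}{2}) (k+1)] ; factor over Q: parameters, x = -1, and C = -\frac{7}{10}.

At argument -1: a 2F1 with upper {-\frac{9}{2}, 5}, lower {\frac{21}{2}}, scaled by C = -\frac{7}{10}. Verdict at x = -1: Kummer (I3) matches (x = -1; c = \frac{21}{2} equals 1+a-b for upper {-\frac{9}{2}, 5}: listed pattern). Hence: \left(-\frac{2909907}{2097152}\right) \cdot \pi.


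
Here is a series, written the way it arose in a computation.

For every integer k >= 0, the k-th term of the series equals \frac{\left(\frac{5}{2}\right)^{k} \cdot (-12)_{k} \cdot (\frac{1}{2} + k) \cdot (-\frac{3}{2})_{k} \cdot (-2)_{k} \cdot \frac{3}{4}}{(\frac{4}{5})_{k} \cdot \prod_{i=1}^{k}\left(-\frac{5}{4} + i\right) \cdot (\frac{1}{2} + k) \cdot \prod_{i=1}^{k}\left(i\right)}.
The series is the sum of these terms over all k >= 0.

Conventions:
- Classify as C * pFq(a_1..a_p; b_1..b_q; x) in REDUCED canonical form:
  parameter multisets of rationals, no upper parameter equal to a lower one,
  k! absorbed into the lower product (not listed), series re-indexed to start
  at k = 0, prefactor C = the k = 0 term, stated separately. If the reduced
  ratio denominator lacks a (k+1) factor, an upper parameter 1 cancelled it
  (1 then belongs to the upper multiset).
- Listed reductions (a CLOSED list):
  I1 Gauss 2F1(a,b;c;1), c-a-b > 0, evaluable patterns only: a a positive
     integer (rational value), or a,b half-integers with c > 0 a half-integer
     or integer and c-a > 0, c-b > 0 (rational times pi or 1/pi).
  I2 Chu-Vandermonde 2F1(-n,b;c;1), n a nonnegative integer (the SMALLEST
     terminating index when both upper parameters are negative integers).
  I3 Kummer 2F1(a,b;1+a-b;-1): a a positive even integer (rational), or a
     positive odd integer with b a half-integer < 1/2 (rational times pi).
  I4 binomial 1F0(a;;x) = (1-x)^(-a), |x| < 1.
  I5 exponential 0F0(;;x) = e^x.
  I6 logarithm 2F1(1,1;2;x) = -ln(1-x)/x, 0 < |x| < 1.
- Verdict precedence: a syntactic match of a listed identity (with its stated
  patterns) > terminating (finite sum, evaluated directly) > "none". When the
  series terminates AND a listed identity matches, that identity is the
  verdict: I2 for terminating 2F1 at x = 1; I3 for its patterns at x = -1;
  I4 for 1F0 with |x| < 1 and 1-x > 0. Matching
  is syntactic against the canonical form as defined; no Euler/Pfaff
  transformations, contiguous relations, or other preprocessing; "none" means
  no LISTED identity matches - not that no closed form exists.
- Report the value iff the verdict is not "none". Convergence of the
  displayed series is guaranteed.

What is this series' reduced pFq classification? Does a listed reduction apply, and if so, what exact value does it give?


At argument \frac{5}{2}: a 3F2 with upper {-12, -2, -\frac{3}{2}}, lower {-\frac{1}{4}, \frac{4}{5}}, scaled by C = \frac{3}{4}. Verdict: terminating - no listed pattern fits, but -2 in the upper list cuts the series at k = 2; direct evaluation. Exact value: -\frac{2761}{2}.

First insight: t_0 = \frac{3}{4} here, and the product of the first k integers (C = 3/4, x = 5/2) is k!.
Ratio: r(k) = \frac{5}{2} * (k-12) (k-2) (k-\frac{3}{2}) / [(k-\frac{1}{4}) (k+\frac{4}{5}) (k+1)] - poly over poly, x = \frac{5}{2} from leading terms; C = \frac{3}{4} at k = 0.


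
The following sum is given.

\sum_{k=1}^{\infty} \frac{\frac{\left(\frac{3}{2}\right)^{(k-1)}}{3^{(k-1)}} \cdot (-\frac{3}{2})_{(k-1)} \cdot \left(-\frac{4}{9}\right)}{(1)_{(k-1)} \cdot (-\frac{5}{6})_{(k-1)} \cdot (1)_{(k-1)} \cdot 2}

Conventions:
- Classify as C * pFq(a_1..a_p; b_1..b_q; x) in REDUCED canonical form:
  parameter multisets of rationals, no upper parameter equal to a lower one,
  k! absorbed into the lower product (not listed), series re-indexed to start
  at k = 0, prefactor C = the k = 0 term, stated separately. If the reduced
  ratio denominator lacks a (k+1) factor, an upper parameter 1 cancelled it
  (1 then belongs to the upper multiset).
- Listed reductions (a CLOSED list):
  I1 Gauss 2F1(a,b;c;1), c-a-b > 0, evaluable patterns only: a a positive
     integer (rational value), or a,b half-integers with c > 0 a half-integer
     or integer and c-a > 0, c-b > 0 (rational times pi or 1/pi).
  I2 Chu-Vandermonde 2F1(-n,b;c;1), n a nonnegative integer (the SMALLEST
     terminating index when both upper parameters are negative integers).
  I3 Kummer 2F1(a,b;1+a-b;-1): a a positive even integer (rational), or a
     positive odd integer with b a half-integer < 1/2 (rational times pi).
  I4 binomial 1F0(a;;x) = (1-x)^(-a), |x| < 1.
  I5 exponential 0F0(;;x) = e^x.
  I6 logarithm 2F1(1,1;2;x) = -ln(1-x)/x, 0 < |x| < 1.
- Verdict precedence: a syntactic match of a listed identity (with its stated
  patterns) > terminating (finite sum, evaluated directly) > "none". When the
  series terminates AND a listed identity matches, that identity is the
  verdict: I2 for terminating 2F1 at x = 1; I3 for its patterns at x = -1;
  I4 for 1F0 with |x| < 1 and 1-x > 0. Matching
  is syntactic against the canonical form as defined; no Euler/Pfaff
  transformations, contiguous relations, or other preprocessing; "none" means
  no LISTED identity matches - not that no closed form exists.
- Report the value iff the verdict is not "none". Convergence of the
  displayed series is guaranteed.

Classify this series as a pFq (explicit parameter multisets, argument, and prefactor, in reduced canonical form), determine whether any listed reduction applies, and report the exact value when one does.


Canonical form: C = -\frac{2}{9} times 1F2 with upper {-\frac{3}{2}}, lower {-\frac{5}{6}, 1}, x = \frac{1}{2}. Verdict: none. Every listed pattern misses the 1F2 form at \frac{1}{2}, upper {-\frac{3}{2}}.

The tell: t_0 being -\frac{2}{9}, (1)_k (C = -2/9) is k! itself.
Term ratio: r(k) = \frac{1}{2} * (k-\frac{3}{2}) / [(k-\frac{5}{6}) (k+1) (k+1)] - rational in k. x = \frac{1}{2}; t_0 = -\frac{2}{9}; negate the roots.


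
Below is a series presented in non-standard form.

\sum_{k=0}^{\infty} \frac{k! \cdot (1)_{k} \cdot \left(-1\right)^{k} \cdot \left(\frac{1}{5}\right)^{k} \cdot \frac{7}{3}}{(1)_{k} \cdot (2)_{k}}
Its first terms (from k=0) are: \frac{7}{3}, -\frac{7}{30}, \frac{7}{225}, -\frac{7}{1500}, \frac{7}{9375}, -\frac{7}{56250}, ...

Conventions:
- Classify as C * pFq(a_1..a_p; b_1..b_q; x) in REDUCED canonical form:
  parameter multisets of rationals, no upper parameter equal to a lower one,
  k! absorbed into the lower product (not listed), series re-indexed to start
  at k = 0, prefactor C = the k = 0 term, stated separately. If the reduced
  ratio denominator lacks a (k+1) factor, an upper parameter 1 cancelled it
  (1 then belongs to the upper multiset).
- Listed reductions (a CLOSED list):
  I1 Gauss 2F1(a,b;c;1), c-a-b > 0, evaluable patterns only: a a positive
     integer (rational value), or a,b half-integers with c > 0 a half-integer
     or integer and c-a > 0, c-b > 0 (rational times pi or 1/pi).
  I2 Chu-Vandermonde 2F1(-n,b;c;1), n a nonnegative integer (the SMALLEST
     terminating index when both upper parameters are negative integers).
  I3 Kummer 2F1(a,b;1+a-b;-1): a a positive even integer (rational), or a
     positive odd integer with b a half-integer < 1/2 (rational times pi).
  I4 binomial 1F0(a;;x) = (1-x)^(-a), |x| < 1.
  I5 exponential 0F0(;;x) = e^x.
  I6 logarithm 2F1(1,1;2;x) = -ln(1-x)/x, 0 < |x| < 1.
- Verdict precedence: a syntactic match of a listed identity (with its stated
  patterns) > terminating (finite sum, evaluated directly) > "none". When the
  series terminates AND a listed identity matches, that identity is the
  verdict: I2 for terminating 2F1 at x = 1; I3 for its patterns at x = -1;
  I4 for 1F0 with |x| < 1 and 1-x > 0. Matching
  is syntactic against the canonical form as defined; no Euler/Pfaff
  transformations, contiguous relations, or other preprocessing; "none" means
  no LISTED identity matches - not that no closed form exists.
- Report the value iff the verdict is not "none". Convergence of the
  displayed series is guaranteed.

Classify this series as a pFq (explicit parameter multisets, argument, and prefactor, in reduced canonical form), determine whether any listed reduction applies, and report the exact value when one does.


Key step: from the first term \frac{7}{3}: (1)_k (C = 7/3) is k! itself.
Ratio: r(k) = -\frac{1}{5} * (k+1) (k+1) / [(k+2) (k+1)] - poly over poly, x = -\frac{1}{5} from leading terms; C = \frac{7}{3} at k = 0.

x = -\frac{1}{5} here; the reduced form reads 2F1, upper {1, 1}, lower {2}, C = \frac{7}{3}. Verdict (x = -\frac{1}{5}): the logarithmic series (I6) applies (the logarithm: parameters (1,1;2), x = -\frac{1}{5}). Value: \frac{35}{3} \cdot \ln\left(\frac{6}{5}\right).
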